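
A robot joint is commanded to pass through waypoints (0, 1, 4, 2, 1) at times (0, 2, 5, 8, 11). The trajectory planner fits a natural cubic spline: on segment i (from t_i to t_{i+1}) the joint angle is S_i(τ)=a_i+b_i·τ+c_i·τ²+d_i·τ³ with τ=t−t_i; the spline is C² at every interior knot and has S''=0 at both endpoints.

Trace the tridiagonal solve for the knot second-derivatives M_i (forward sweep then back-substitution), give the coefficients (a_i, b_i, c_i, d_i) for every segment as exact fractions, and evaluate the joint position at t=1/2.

Δ: Δ0=1/2, Δ1=1, Δ2=-2/3, Δ3=-1/3
row 1: diag=10, rhs=3; c'=3/10, d'=3/10
row 2: denom=12−3·3/10=111/10; d'=(-10−3·3/10)/(111/10)=-109/111
row 3: denom=12−3·10/37=414/37; d'=(2−3·-109/111)/(414/37)=61/138
back: M3=61/138
back: M2=-109/111−10/37·61/138=-76/69
back: M1=3/10−3/10·-76/69=29/46
M: M0=0, M1=29/46, M2=-76/69, M3=61/138, M4=0
seg 0: a=0, c=M0/2=0, d=(M1−M0)/(6·2)=29/552, b=Δ0−h0·(2M0+M1)/6=20/69
seg 1: a=1, c=M1/2=29/92, d=(M2−M1)/(6·3)=-239/2484, b=Δ1−h1·(2M1+M2)/6=127/138
seg 2: a=4, c=M2/2=-38/69, d=(M3−M2)/(6·3)=71/828, b=Δ2−h2·(2M2+M3)/6=59/276
seg 3: a=2, c=M3/2=61/276, d=(M4−M3)/(6·3)=-61/2484, b=Δ3−h3·(2M3+M4)/6=-107/138
t_q=1/2 → seg 0, τ=1/2; S=0+20/69·τ+0·τ²+29/552·τ³=223/1472

  seg 0: a=0 b=20/69 c=0 d=29/552
  seg 1: a=1 b=127/138 c=29/92 d=-239/2484
  seg 2: a=4 b=59/276 c=-38/69 d=71/828
  seg 3: a=2 b=-107/138 c=61/276 d=-61/2484
S(1/2) = 223/1472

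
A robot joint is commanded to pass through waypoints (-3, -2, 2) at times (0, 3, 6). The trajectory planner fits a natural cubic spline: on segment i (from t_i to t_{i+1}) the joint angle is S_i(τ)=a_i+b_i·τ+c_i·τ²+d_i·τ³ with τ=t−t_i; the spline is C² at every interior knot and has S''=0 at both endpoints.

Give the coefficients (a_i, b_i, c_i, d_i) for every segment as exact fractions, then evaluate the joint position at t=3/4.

Δ: Δ0=1/3, Δ1=4/3
row 1: diag=12, rhs=6; c'=1/4, d'=1/2
back: M1=1/2
M: M0=0, M1=1/2, M2=0
seg 0: a=-3, c=M0/2=0, d=(M1−M0)/(6·3)=1/36, b=Δ0−h0·(2M0+M1)/6=1/12
seg 1: a=-2, c=M1/2=1/4, d=(M2−M1)/(6·3)=-1/36, b=Δ1−h1·(2M1+M2)/6=5/6
t_q=3/4 → seg 0, τ=3/4; S=-3+1/12·τ+0·τ²+1/36·τ³=-749/256

  seg 0: a=-3 b=1/12 c=0 d=1/36
  seg 1: a=-2 b=5/6 c=1/4 d=-1/36
S(3/4) = -749/256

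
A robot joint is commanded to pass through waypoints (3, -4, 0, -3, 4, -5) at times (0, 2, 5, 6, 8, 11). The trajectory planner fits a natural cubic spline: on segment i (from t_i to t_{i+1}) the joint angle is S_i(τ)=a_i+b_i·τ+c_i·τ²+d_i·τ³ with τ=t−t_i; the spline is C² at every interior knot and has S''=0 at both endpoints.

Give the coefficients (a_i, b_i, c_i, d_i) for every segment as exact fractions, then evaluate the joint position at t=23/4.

Δ: Δ0=-7/2, Δ1=4/3, Δ2=-3, Δ3=7/2, Δ4=-3
row 1: diag=10, rhs=29; c'=3/10, d'=29/10
row 2: denom=8−3·3/10=71/10; d'=(-26−3·29/10)/(71/10)=-347/71
row 3: denom=6−1·10/71=416/71; d'=(39−1·-347/71)/(416/71)=779/104
row 4: denom=10−2·71/208=969/104; d'=(-39−2·779/104)/(969/104)=-5614/969
back: M4=-5614/969
back: M3=779/104−71/208·-5614/969=18349/1938
back: M2=-347/71−10/71·18349/1938=-6028/969
back: M1=29/10−3/10·-6028/969=3079/646
M: M0=0, M1=3079/646, M2=-6028/969, M3=18349/1938, M4=-5614/969, M5=0
seg 0: a=3, c=M0/2=0, d=(M1−M0)/(6·2)=3079/7752, b=Δ0−h0·(2M0+M1)/6=-4931/969
seg 1: a=-4, c=M1/2=3079/1292, d=(M2−M1)/(6·3)=-21293/34884, b=Δ1−h1·(2M1+M2)/6=-625/1938
seg 2: a=0, c=M2/2=-3014/969, d=(M3−M2)/(6·1)=10135/3876, b=Δ2−h2·(2M2+M3)/6=-571/228
seg 3: a=-3, c=M3/2=18349/3876, d=(M4−M3)/(6·2)=-9859/7752, b=Δ3−h3·(2M3+M4)/6=-569/646
seg 4: a=4, c=M4/2=-2807/969, d=(M5−M4)/(6·3)=2807/8721, b=Δ4−h4·(2M4+M5)/6=2707/969
t_q=23/4 → seg 2, τ=3/4; S=0+-571/228·τ+-3014/969·τ²+10135/3876·τ³=-208769/82688

  seg 0: a=3 b=-4931/969 c=0 d=3079/7752
  seg 1: a=-4 b=-625/1938 c=3079/1292 d=-21293/34884
  seg 2: a=0 b=-571/228 c=-3014/969 d=10135/3876
  seg 3: a=-3 b=-569/646 c=18349/3876 d=-9859/7752
  seg 4: a=4 b=2707/969 c=-2807/969 d=2807/8721
S(23/4) = -208769/82688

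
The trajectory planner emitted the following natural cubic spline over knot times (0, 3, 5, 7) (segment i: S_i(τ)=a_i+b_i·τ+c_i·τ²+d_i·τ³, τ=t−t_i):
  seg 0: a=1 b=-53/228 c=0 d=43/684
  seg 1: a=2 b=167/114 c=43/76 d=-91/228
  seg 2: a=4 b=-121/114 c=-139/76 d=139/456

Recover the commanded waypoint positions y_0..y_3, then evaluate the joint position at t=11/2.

y_0=1 y_1=2 y_2=4 y_3=-3
S(11/2) = 3709/1216

y_0 = S_0(0) = a_0 = 1
y_1 = S_1(0) = a_1 = 2
y_2 = S_2(0) = a_2 = 4
y_3 = S_2(2) = -3
t_q=11/2 is in segment 2 (τ=1/2); S_2(τ)=3709/1216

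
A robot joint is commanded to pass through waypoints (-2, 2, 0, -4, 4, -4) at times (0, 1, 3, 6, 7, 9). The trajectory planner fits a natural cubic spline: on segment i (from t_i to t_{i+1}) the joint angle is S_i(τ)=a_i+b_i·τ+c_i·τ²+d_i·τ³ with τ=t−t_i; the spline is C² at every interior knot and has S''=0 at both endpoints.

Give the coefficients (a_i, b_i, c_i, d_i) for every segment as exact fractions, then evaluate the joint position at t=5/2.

  seg 0: a=-2 b=16309/3462 c=0 d=-2461/3462
  seg 1: a=2 b=4463/1731 c=-2461/1154 d=1189/6924
  seg 2: a=0 b=-6736/1731 c=-636/577 d=376/577
  seg 3: a=-4 b=12272/1731 c=2748/577 d=-6668/1731
  seg 4: a=4 b=8756/1731 c=-3920/577 d=1960/1731
S(5/2) = 30441/18464

Δ: Δ0=4, Δ1=-1, Δ2=-4/3, Δ3=8, Δ4=-4
row 1: diag=6, rhs=-30; c'=1/3, d'=-5
row 2: denom=10−2·1/3=28/3; d'=(-2−2·-5)/(28/3)=6/7
row 3: denom=8−3·9/28=197/28; d'=(56−3·6/7)/(197/28)=1496/197
row 4: denom=6−1·28/197=1154/197; d'=(-72−1·1496/197)/(1154/197)=-7840/577
back: M4=-7840/577
back: M3=1496/197−28/197·-7840/577=5496/577
back: M2=6/7−9/28·5496/577=-1272/577
back: M1=-5−1/3·-1272/577=-2461/577
M: M0=0, M1=-2461/577, M2=-1272/577, M3=5496/577, M4=-7840/577, M5=0
seg 0: a=-2, c=M0/2=0, d=(M1−M0)/(6·1)=-2461/3462, b=Δ0−h0·(2M0+M1)/6=16309/3462
seg 1: a=2, c=M1/2=-2461/1154, d=(M2−M1)/(6·2)=1189/6924, b=Δ1−h1·(2M1+M2)/6=4463/1731
seg 2: a=0, c=M2/2=-636/577, d=(M3−M2)/(6·3)=376/577, b=Δ2−h2·(2M2+M3)/6=-6736/1731
seg 3: a=-4, c=M3/2=2748/577, d=(M4−M3)/(6·1)=-6668/1731, b=Δ3−h3·(2M3+M4)/6=12272/1731
seg 4: a=4, c=M4/2=-3920/577, d=(M5−M4)/(6·2)=1960/1731, b=Δ4−h4·(2M4+M5)/6=8756/1731
t_q=5/2 → seg 1, τ=3/2; S=2+4463/1731·τ+-2461/1154·τ²+1189/6924·τ³=30441/18464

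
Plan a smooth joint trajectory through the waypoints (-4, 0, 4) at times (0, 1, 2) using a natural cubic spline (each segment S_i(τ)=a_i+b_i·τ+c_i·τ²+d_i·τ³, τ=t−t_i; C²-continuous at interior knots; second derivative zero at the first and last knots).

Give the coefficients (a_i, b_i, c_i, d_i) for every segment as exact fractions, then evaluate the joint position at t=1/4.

Δ: Δ0=4, Δ1=4
row 1: diag=4, rhs=0; c'=1/4, d'=0
back: M1=0
M: M0=0, M1=0, M2=0
seg 0: a=-4, c=M0/2=0, d=(M1−M0)/(6·1)=0, b=Δ0−h0·(2M0+M1)/6=4
seg 1: a=0, c=M1/2=0, d=(M2−M1)/(6·1)=0, b=Δ1−h1·(2M1+M2)/6=4
t_q=1/4 → seg 0, τ=1/4; S=-4+4·τ+0·τ²+0·τ³=-3

  seg 0: a=-4 b=4 c=0 d=0
  seg 1: a=0 b=4 c=0 d=0
S(1/4) = -3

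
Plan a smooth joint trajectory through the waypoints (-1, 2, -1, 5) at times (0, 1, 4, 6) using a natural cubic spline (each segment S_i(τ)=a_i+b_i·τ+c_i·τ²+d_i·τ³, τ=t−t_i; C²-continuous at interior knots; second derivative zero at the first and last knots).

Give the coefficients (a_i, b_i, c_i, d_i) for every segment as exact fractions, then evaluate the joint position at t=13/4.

Δ: Δ0=3, Δ1=-1, Δ2=3
row 1: diag=8, rhs=-24; c'=3/8, d'=-3
row 2: denom=10−3·3/8=71/8; d'=(24−3·-3)/(71/8)=264/71
back: M2=264/71
back: M1=-3−3/8·264/71=-312/71
M: M0=0, M1=-312/71, M2=264/71, M3=0
seg 0: a=-1, c=M0/2=0, d=(M1−M0)/(6·1)=-52/71, b=Δ0−h0·(2M0+M1)/6=265/71
seg 1: a=2, c=M1/2=-156/71, d=(M2−M1)/(6·3)=32/71, b=Δ1−h1·(2M1+M2)/6=109/71
seg 2: a=-1, c=M2/2=132/71, d=(M3−M2)/(6·2)=-22/71, b=Δ2−h2·(2M2+M3)/6=37/71
t_q=13/4 → seg 1, τ=9/4; S=2+109/71·τ+-156/71·τ²+32/71·τ³=-38/71

  seg 0: a=-1 b=265/71 c=0 d=-52/71
  seg 1: a=2 b=109/71 c=-156/71 d=32/71
  seg 2: a=-1 b=37/71 c=132/71 d=-22/71
S(13/4) = -38/71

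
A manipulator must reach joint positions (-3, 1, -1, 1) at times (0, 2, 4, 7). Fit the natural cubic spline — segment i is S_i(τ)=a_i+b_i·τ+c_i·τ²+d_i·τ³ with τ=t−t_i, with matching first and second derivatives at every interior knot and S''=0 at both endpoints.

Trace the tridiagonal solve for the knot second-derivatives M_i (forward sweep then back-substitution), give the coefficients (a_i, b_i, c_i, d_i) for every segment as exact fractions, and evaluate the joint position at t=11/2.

  seg 0: a=-3 b=164/57 c=0 d=-25/114
  seg 1: a=1 b=14/57 c=-25/19 d=79/228
  seg 2: a=-1 b=-49/57 c=29/38 d=-29/342
S(11/2) = -261/304

Δ: Δ0=2, Δ1=-1, Δ2=2/3
row 1: diag=8, rhs=-18; c'=1/4, d'=-9/4
row 2: denom=10−2·1/4=19/2; d'=(10−2·-9/4)/(19/2)=29/19
back: M2=29/19
back: M1=-9/4−1/4·29/19=-50/19
M: M0=0, M1=-50/19, M2=29/19, M3=0
seg 0: a=-3, c=M0/2=0, d=(M1−M0)/(6·2)=-25/114, b=Δ0−h0·(2M0+M1)/6=164/57
seg 1: a=1, c=M1/2=-25/19, d=(M2−M1)/(6·2)=79/228, b=Δ1−h1·(2M1+M2)/6=14/57
seg 2: a=-1, c=M2/2=29/38, d=(M3−M2)/(6·3)=-29/342, b=Δ2−h2·(2M2+M3)/6=-49/57
t_q=11/2 → seg 2, τ=3/2; S=-1+-49/57·τ+29/38·τ²+-29/342·τ³=-261/304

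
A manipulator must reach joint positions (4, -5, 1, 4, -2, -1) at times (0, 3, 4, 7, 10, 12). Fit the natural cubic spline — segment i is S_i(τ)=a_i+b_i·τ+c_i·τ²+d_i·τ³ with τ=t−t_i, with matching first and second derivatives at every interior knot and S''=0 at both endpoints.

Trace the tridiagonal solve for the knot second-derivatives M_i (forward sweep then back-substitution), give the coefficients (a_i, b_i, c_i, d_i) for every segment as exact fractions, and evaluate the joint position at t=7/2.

Δ: Δ0=-3, Δ1=6, Δ2=1, Δ3=-2, Δ4=1/2
row 1: diag=8, rhs=54; c'=1/8, d'=27/4
row 2: denom=8−1·1/8=63/8; d'=(-30−1·27/4)/(63/8)=-14/3
row 3: denom=12−3·8/21=76/7; d'=(-18−3·-14/3)/(76/7)=-7/19
row 4: denom=10−3·21/76=697/76; d'=(15−3·-7/19)/(697/76)=72/41
back: M4=72/41
back: M3=-7/19−21/76·72/41=-35/41
back: M2=-14/3−8/21·-35/41=-178/41
back: M1=27/4−1/8·-178/41=299/41
M: M0=0, M1=299/41, M2=-178/41, M3=-35/41, M4=72/41, M5=0
seg 0: a=4, c=M0/2=0, d=(M1−M0)/(6·3)=299/738, b=Δ0−h0·(2M0+M1)/6=-545/82
seg 1: a=-5, c=M1/2=299/82, d=(M2−M1)/(6·1)=-159/82, b=Δ1−h1·(2M1+M2)/6=176/41
seg 2: a=1, c=M2/2=-89/41, d=(M3−M2)/(6·3)=143/738, b=Δ2−h2·(2M2+M3)/6=473/82
seg 3: a=4, c=M3/2=-35/82, d=(M4−M3)/(6·3)=107/738, b=Δ3−h3·(2M3+M4)/6=-83/41
seg 4: a=-2, c=M4/2=36/41, d=(M5−M4)/(6·2)=-6/41, b=Δ4−h4·(2M4+M5)/6=-55/82
t_q=7/2 → seg 1, τ=1/2; S=-5+176/41·τ+299/82·τ²+-159/82·τ³=-1433/656

  seg 0: a=4 b=-545/82 c=0 d=299/738
  seg 1: a=-5 b=176/41 c=299/82 d=-159/82
  seg 2: a=1 b=473/82 c=-89/41 d=143/738
  seg 3: a=4 b=-83/41 c=-35/82 d=107/738
  seg 4: a=-2 b=-55/82 c=36/41 d=-6/41
S(7/2) = -1433/656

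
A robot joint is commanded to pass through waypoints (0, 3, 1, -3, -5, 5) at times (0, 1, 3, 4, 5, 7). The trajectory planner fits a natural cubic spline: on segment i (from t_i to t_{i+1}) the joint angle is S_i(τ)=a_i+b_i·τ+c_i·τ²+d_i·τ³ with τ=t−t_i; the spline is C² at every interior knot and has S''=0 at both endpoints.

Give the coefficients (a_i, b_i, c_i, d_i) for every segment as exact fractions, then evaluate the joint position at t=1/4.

Δ: Δ0=3, Δ1=-1, Δ2=-4, Δ3=-2, Δ4=5
row 1: diag=6, rhs=-24; c'=1/3, d'=-4
row 2: denom=6−2·1/3=16/3; d'=(-18−2·-4)/(16/3)=-15/8
row 3: denom=4−1·3/16=61/16; d'=(12−1·-15/8)/(61/16)=222/61
row 4: denom=6−1·16/61=350/61; d'=(42−1·222/61)/(350/61)=234/35
back: M4=234/35
back: M3=222/61−16/61·234/35=66/35
back: M2=-15/8−3/16·66/35=-78/35
back: M1=-4−1/3·-78/35=-114/35
M: M0=0, M1=-114/35, M2=-78/35, M3=66/35, M4=234/35, M5=0
seg 0: a=0, c=M0/2=0, d=(M1−M0)/(6·1)=-19/35, b=Δ0−h0·(2M0+M1)/6=124/35
seg 1: a=3, c=M1/2=-57/35, d=(M2−M1)/(6·2)=3/35, b=Δ1−h1·(2M1+M2)/6=67/35
seg 2: a=1, c=M2/2=-39/35, d=(M3−M2)/(6·1)=24/35, b=Δ2−h2·(2M2+M3)/6=-25/7
seg 3: a=-3, c=M3/2=33/35, d=(M4−M3)/(6·1)=4/5, b=Δ3−h3·(2M3+M4)/6=-131/35
seg 4: a=-5, c=M4/2=117/35, d=(M5−M4)/(6·2)=-39/70, b=Δ4−h4·(2M4+M5)/6=19/35
t_q=1/4 → seg 0, τ=1/4; S=0+124/35·τ+0·τ²+-19/35·τ³=393/448

  seg 0: a=0 b=124/35 c=0 d=-19/35
  seg 1: a=3 b=67/35 c=-57/35 d=3/35
  seg 2: a=1 b=-25/7 c=-39/35 d=24/35
  seg 3: a=-3 b=-131/35 c=33/35 d=4/5
  seg 4: a=-5 b=19/35 c=117/35 d=-39/70
S(1/4) = 393/448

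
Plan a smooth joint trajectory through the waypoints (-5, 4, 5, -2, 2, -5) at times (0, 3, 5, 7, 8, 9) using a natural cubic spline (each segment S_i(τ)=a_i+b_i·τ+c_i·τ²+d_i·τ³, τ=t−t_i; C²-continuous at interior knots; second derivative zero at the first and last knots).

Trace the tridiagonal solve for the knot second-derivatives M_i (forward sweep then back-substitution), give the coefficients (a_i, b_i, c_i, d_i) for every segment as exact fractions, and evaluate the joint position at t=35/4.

  seg 0: a=-5 b=1245/397 c=0 d=-6/397
  seg 1: a=4 b=1083/397 c=-54/397 d=-1553/3176
  seg 2: a=5 b=-2925/794 c=-4875/1588 d=5021/3176
  seg 3: a=-2 b=1194/397 c=2547/397 d=-2153/397
  seg 4: a=2 b=-171/397 c=-3912/397 d=1304/397
S(35/4) = -7877/3176

Δ: Δ0=3, Δ1=1/2, Δ2=-7/2, Δ3=4, Δ4=-7
row 1: diag=10, rhs=-15; c'=1/5, d'=-3/2
row 2: denom=8−2·1/5=38/5; d'=(-24−2·-3/2)/(38/5)=-105/38
row 3: denom=6−2·5/19=104/19; d'=(45−2·-105/38)/(104/19)=120/13
row 4: denom=4−1·19/104=397/104; d'=(-66−1·120/13)/(397/104)=-7824/397
back: M4=-7824/397
back: M3=120/13−19/104·-7824/397=5094/397
back: M2=-105/38−5/19·5094/397=-4875/794
back: M1=-3/2−1/5·-4875/794=-108/397
M: M0=0, M1=-108/397, M2=-4875/794, M3=5094/397, M4=-7824/397, M5=0
seg 0: a=-5, c=M0/2=0, d=(M1−M0)/(6·3)=-6/397, b=Δ0−h0·(2M0+M1)/6=1245/397
seg 1: a=4, c=M1/2=-54/397, d=(M2−M1)/(6·2)=-1553/3176, b=Δ1−h1·(2M1+M2)/6=1083/397
seg 2: a=5, c=M2/2=-4875/1588, d=(M3−M2)/(6·2)=5021/3176, b=Δ2−h2·(2M2+M3)/6=-2925/794
seg 3: a=-2, c=M3/2=2547/397, d=(M4−M3)/(6·1)=-2153/397, b=Δ3−h3·(2M3+M4)/6=1194/397
seg 4: a=2, c=M4/2=-3912/397, d=(M5−M4)/(6·1)=1304/397, b=Δ4−h4·(2M4+M5)/6=-171/397
t_q=35/4 → seg 4, τ=3/4; S=2+-171/397·τ+-3912/397·τ²+1304/397·τ³=-7877/3176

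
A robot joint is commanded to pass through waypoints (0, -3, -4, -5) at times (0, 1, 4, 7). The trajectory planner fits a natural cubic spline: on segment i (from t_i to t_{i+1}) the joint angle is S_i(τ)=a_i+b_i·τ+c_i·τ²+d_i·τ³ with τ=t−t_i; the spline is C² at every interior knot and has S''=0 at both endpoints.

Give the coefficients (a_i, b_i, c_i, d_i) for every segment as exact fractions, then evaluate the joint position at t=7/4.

  seg 0: a=0 b=-293/87 c=0 d=32/87
  seg 1: a=-3 b=-197/87 c=32/29 d=-40/261
  seg 2: a=-4 b=19/87 c=-8/29 d=8/261
S(7/4) = -961/232

Δ: Δ0=-3, Δ1=-1/3, Δ2=-1/3
row 1: diag=8, rhs=16; c'=3/8, d'=2
row 2: denom=12−3·3/8=87/8; d'=(0−3·2)/(87/8)=-16/29
back: M2=-16/29
back: M1=2−3/8·-16/29=64/29
M: M0=0, M1=64/29, M2=-16/29, M3=0
seg 0: a=0, c=M0/2=0, d=(M1−M0)/(6·1)=32/87, b=Δ0−h0·(2M0+M1)/6=-293/87
seg 1: a=-3, c=M1/2=32/29, d=(M2−M1)/(6·3)=-40/261, b=Δ1−h1·(2M1+M2)/6=-197/87
seg 2: a=-4, c=M2/2=-8/29, d=(M3−M2)/(6·3)=8/261, b=Δ2−h2·(2M2+M3)/6=19/87
t_q=7/4 → seg 1, τ=3/4; S=-3+-197/87·τ+32/29·τ²+-40/261·τ³=-961/232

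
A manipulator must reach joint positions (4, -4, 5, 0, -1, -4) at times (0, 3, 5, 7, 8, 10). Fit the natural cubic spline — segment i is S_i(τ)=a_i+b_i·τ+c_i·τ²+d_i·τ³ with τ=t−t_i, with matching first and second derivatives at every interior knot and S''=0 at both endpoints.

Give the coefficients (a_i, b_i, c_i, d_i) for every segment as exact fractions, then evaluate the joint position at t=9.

Δ: Δ0=-8/3, Δ1=9/2, Δ2=-5/2, Δ3=-1, Δ4=-3/2
row 1: diag=10, rhs=43; c'=1/5, d'=43/10
row 2: denom=8−2·1/5=38/5; d'=(-42−2·43/10)/(38/5)=-253/38
row 3: denom=6−2·5/19=104/19; d'=(9−2·-253/38)/(104/19)=53/13
row 4: denom=6−1·19/104=605/104; d'=(-3−1·53/13)/(605/104)=-736/605
back: M4=-736/605
back: M3=53/13−19/104·-736/605=2601/605
back: M2=-253/38−5/19·2601/605=-1885/242
back: M1=43/10−1/5·-1885/242=3544/605
M: M0=0, M1=3544/605, M2=-1885/242, M3=2601/605, M4=-736/605, M5=0
seg 0: a=4, c=M0/2=0, d=(M1−M0)/(6·3)=1772/5445, b=Δ0−h0·(2M0+M1)/6=-10156/1815
seg 1: a=-4, c=M1/2=1772/605, d=(M2−M1)/(6·2)=-16513/14520, b=Δ1−h1·(2M1+M2)/6=5792/1815
seg 2: a=5, c=M2/2=-1885/484, d=(M3−M2)/(6·2)=14627/14520, b=Δ2−h2·(2M2+M3)/6=4573/3630
seg 3: a=0, c=M3/2=2601/1210, d=(M4−M3)/(6·1)=-3337/3630, b=Δ3−h3·(2M3+M4)/6=-368/165
seg 4: a=-1, c=M4/2=-368/605, d=(M5−M4)/(6·2)=184/1815, b=Δ4−h4·(2M4+M5)/6=-2501/3630
t_q=9 → seg 4, τ=1; S=-1+-2501/3630·τ+-368/605·τ²+184/1815·τ³=-2657/1210

  seg 0: a=4 b=-10156/1815 c=0 d=1772/5445
  seg 1: a=-4 b=5792/1815 c=1772/605 d=-16513/14520
  seg 2: a=5 b=4573/3630 c=-1885/484 d=14627/14520
  seg 3: a=0 b=-368/165 c=2601/1210 d=-3337/3630
  seg 4: a=-1 b=-2501/3630 c=-368/605 d=184/1815
S(9) = -2657/1210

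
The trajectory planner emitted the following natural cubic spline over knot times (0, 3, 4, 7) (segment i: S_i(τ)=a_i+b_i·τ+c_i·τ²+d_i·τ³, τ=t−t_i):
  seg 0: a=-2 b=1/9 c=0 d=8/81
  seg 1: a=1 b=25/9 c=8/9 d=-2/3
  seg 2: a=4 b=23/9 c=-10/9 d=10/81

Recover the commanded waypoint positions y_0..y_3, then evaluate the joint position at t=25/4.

y_0=-2 y_1=1 y_2=4 y_3=5
S(25/4) = 177/32

y_0 = S_0(0) = a_0 = -2
y_1 = S_1(0) = a_1 = 1
y_2 = S_2(0) = a_2 = 4
y_3 = S_2(3) = 5
t_q=25/4 is in segment 2 (τ=9/4); S_2(τ)=177/32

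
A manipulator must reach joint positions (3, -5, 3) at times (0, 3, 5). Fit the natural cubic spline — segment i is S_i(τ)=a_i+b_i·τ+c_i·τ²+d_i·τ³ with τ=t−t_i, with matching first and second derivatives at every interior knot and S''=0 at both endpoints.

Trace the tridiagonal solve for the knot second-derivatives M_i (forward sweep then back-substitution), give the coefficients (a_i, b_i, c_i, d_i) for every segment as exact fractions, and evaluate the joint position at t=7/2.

  seg 0: a=3 b=-14/3 c=0 d=2/9
  seg 1: a=-5 b=4/3 c=2 d=-1/3
S(7/2) = -31/8

Δ: Δ0=-8/3, Δ1=4
row 1: diag=10, rhs=40; c'=1/5, d'=4
back: M1=4
M: M0=0, M1=4, M2=0
seg 0: a=3, c=M0/2=0, d=(M1−M0)/(6·3)=2/9, b=Δ0−h0·(2M0+M1)/6=-14/3
seg 1: a=-5, c=M1/2=2, d=(M2−M1)/(6·2)=-1/3, b=Δ1−h1·(2M1+M2)/6=4/3
t_q=7/2 → seg 1, τ=1/2; S=-5+4/3·τ+2·τ²+-1/3·τ³=-31/8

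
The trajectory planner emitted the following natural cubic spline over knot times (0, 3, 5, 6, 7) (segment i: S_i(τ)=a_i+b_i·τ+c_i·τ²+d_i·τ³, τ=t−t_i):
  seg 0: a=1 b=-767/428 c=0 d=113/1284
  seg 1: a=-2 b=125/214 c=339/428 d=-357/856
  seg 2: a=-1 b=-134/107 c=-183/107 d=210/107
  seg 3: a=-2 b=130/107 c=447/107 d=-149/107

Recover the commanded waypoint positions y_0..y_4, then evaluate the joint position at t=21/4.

y_0=1 y_1=-2 y_2=-1 y_3=-2 y_4=2
S(21/4) = -4757/3424

y_0 = S_0(0) = a_0 = 1
y_1 = S_1(0) = a_1 = -2
y_2 = S_2(0) = a_2 = -1
y_3 = S_3(0) = a_3 = -2
y_4 = S_3(1) = 2
t_q=21/4 is in segment 2 (τ=1/4); S_2(τ)=-4757/3424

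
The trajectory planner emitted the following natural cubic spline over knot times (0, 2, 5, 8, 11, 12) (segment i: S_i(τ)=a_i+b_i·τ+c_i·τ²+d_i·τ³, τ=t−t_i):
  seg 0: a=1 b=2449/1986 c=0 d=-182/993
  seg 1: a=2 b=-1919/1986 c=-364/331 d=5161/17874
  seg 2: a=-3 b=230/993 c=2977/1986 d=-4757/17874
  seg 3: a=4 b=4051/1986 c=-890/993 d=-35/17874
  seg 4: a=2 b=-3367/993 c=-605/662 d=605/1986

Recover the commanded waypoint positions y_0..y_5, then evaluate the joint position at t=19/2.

y_0=1 y_1=2 y_2=-3 y_3=4 y_4=2 y_5=-2
S(19/2) = 26673/5296

y_0 = S_0(0) = a_0 = 1
y_1 = S_1(0) = a_1 = 2
y_2 = S_2(0) = a_2 = -3
y_3 = S_3(0) = a_3 = 4
y_4 = S_4(0) = a_4 = 2
y_5 = S_4(1) = -2
t_q=19/2 is in segment 3 (τ=3/2); S_3(τ)=26673/5296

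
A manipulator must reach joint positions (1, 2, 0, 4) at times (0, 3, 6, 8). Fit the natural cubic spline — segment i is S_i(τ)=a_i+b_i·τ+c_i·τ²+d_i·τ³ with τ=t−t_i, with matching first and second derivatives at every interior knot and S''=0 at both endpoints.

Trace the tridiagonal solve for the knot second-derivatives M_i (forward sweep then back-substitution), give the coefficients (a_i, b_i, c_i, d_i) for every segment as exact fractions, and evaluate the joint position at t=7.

  seg 0: a=1 b=91/111 c=0 d=-2/37
  seg 1: a=2 b=-71/111 c=-18/37 d=53/333
  seg 2: a=0 b=82/111 c=35/37 d=-35/222
S(7) = 113/74

Δ: Δ0=1/3, Δ1=-2/3, Δ2=2
row 1: diag=12, rhs=-6; c'=1/4, d'=-1/2
row 2: denom=10−3·1/4=37/4; d'=(16−3·-1/2)/(37/4)=70/37
back: M2=70/37
back: M1=-1/2−1/4·70/37=-36/37
M: M0=0, M1=-36/37, M2=70/37, M3=0
seg 0: a=1, c=M0/2=0, d=(M1−M0)/(6·3)=-2/37, b=Δ0−h0·(2M0+M1)/6=91/111
seg 1: a=2, c=M1/2=-18/37, d=(M2−M1)/(6·3)=53/333, b=Δ1−h1·(2M1+M2)/6=-71/111
seg 2: a=0, c=M2/2=35/37, d=(M3−M2)/(6·2)=-35/222, b=Δ2−h2·(2M2+M3)/6=82/111
t_q=7 → seg 2, τ=1; S=0+82/111·τ+35/37·τ²+-35/222·τ³=113/74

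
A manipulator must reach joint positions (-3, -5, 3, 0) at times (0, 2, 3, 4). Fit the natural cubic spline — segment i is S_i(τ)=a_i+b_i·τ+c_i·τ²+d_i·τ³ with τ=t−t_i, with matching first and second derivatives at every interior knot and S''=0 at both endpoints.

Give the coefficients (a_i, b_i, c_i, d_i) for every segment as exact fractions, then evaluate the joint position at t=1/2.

  seg 0: a=-3 b=-117/23 c=0 d=47/46
  seg 1: a=-5 b=165/23 c=141/23 d=-122/23
  seg 2: a=3 b=81/23 c=-225/23 d=75/23
S(1/2) = -1993/368

Δ: Δ0=-1, Δ1=8, Δ2=-3
row 1: diag=6, rhs=54; c'=1/6, d'=9
row 2: denom=4−1·1/6=23/6; d'=(-66−1·9)/(23/6)=-450/23
back: M2=-450/23
back: M1=9−1/6·-450/23=282/23
M: M0=0, M1=282/23, M2=-450/23, M3=0
seg 0: a=-3, c=M0/2=0, d=(M1−M0)/(6·2)=47/46, b=Δ0−h0·(2M0+M1)/6=-117/23
seg 1: a=-5, c=M1/2=141/23, d=(M2−M1)/(6·1)=-122/23, b=Δ1−h1·(2M1+M2)/6=165/23
seg 2: a=3, c=M2/2=-225/23, d=(M3−M2)/(6·1)=75/23, b=Δ2−h2·(2M2+M3)/6=81/23
t_q=1/2 → seg 0, τ=1/2; S=-3+-117/23·τ+0·τ²+47/46·τ³=-1993/368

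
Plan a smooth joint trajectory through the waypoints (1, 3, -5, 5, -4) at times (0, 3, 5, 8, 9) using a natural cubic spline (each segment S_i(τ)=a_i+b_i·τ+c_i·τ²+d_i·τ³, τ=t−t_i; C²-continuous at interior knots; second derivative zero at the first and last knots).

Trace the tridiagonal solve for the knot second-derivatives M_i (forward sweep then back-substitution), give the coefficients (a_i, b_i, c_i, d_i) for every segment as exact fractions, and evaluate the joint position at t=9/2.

Δ: Δ0=2/3, Δ1=-4, Δ2=10/3, Δ3=-9
row 1: diag=10, rhs=-28; c'=1/5, d'=-14/5
row 2: denom=10−2·1/5=48/5; d'=(44−2·-14/5)/(48/5)=31/6
row 3: denom=8−3·5/16=113/16; d'=(-74−3·31/6)/(113/16)=-1432/113
back: M3=-1432/113
back: M2=31/6−5/16·-1432/113=3094/339
back: M1=-14/5−1/5·3094/339=-1568/339
M: M0=0, M1=-1568/339, M2=3094/339, M3=-1432/113, M4=0
seg 0: a=1, c=M0/2=0, d=(M1−M0)/(6·3)=-784/3051, b=Δ0−h0·(2M0+M1)/6=1010/339
seg 1: a=3, c=M1/2=-784/339, d=(M2−M1)/(6·2)=259/226, b=Δ1−h1·(2M1+M2)/6=-1342/339
seg 2: a=-5, c=M2/2=1547/339, d=(M3−M2)/(6·3)=-3695/3051, b=Δ2−h2·(2M2+M3)/6=184/339
seg 3: a=5, c=M3/2=-716/113, d=(M4−M3)/(6·1)=716/339, b=Δ3−h3·(2M3+M4)/6=-1619/339
t_q=9/2 → seg 1, τ=3/2; S=3+-1342/339·τ+-784/339·τ²+259/226·τ³=-7727/1808

  seg 0: a=1 b=1010/339 c=0 d=-784/3051
  seg 1: a=3 b=-1342/339 c=-784/339 d=259/226
  seg 2: a=-5 b=184/339 c=1547/339 d=-3695/3051
  seg 3: a=5 b=-1619/339 c=-716/113 d=716/339
S(9/2) = -7727/1808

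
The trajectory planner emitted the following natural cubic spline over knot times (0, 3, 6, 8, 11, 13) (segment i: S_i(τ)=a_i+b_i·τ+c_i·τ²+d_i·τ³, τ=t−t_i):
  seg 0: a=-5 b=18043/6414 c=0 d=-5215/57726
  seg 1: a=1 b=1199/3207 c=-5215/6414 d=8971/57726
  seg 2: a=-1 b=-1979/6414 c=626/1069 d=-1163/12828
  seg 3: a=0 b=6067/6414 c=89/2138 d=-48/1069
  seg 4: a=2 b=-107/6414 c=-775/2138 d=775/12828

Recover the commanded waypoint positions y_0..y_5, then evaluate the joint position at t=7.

y_0=-5 y_1=1 y_2=-1 y_3=0 y_4=2 y_5=1
S(7) = -3479/4276

y_0 = S_0(0) = a_0 = -5
y_1 = S_1(0) = a_1 = 1
y_2 = S_2(0) = a_2 = -1
y_3 = S_3(0) = a_3 = 0
y_4 = S_4(0) = a_4 = 2
y_5 = S_4(2) = 1
t_q=7 is in segment 2 (τ=1); S_2(τ)=-3479/4276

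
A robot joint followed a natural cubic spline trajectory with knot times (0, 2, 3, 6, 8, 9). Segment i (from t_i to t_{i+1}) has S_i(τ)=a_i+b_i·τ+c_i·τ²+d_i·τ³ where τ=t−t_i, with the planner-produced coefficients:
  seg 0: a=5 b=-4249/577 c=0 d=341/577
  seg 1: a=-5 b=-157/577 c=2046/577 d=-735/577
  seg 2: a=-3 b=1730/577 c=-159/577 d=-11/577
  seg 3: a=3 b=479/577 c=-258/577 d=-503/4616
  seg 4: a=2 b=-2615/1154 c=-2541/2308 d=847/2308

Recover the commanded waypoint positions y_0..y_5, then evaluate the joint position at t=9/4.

y_0=5 y_1=-5 y_2=-3 y_3=3 y_4=2 y_5=-1
S(9/4) = -179703/36928

y_0 = S_0(0) = a_0 = 5
y_1 = S_1(0) = a_1 = -5
y_2 = S_2(0) = a_2 = -3
y_3 = S_3(0) = a_3 = 3
y_4 = S_4(0) = a_4 = 2
y_5 = S_4(1) = -1
t_q=9/4 is in segment 1 (τ=1/4); S_1(τ)=-179703/36928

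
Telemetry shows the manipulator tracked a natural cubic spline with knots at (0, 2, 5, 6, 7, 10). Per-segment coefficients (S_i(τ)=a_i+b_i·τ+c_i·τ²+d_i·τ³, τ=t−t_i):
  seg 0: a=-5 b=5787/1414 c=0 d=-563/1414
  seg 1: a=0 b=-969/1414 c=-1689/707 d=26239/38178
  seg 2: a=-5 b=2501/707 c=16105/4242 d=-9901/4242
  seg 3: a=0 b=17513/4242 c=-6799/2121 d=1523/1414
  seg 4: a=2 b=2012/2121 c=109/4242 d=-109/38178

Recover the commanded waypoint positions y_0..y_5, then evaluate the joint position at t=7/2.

y_0 = S_0(0) = a_0 = -5
y_1 = S_1(0) = a_1 = 0
y_2 = S_2(0) = a_2 = -5
y_3 = S_3(0) = a_3 = 0
y_4 = S_4(0) = a_4 = 2
y_5 = S_4(3) = 5
t_q=7/2 is in segment 1 (τ=3/2); S_1(τ)=-6599/1616

y_0=-5 y_1=0 y_2=-5 y_3=0 y_4=2 y_5=5
S(7/2) = -6599/1616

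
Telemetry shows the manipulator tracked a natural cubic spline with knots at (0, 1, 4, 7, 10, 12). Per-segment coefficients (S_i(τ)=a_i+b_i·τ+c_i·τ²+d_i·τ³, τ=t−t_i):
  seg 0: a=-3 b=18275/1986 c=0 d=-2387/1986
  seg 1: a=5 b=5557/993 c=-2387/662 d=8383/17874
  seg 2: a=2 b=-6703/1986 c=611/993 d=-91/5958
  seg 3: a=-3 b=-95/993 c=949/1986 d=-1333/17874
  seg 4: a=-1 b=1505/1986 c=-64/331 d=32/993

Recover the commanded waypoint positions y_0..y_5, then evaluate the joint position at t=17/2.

y_0 = S_0(0) = a_0 = -3
y_1 = S_1(0) = a_1 = 5
y_2 = S_2(0) = a_2 = 2
y_3 = S_3(0) = a_3 = -3
y_4 = S_4(0) = a_4 = -1
y_5 = S_4(2) = 0
t_q=17/2 is in segment 3 (τ=3/2); S_3(τ)=-12287/5296

y_0=-3 y_1=5 y_2=2 y_3=-3 y_4=-1 y_5=0
S(17/2) = -12287/5296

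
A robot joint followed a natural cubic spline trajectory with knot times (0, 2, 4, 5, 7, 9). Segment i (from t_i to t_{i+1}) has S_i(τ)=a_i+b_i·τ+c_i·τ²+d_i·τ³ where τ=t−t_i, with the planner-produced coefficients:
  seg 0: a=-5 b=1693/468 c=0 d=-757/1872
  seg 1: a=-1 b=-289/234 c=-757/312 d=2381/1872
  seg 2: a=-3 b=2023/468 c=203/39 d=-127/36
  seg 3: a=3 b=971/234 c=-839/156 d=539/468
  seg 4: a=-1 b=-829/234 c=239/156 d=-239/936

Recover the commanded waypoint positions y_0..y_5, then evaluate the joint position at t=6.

y_0=-5 y_1=-1 y_2=-3 y_3=3 y_4=-1 y_5=-4
S(6) = 38/13

y_0 = S_0(0) = a_0 = -5
y_1 = S_1(0) = a_1 = -1
y_2 = S_2(0) = a_2 = -3
y_3 = S_3(0) = a_3 = 3
y_4 = S_4(0) = a_4 = -1
y_5 = S_4(2) = -4
t_q=6 is in segment 3 (τ=1); S_3(τ)=38/13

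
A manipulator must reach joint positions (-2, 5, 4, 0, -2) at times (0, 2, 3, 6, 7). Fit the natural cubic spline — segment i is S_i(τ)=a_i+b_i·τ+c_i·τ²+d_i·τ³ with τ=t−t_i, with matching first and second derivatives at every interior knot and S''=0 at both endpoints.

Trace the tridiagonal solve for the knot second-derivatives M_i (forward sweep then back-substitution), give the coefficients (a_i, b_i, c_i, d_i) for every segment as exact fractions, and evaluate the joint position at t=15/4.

Δ: Δ0=7/2, Δ1=-1, Δ2=-4/3, Δ3=-2
row 1: diag=6, rhs=-27; c'=1/6, d'=-9/2
row 2: denom=8−1·1/6=47/6; d'=(-2−1·-9/2)/(47/6)=15/47
row 3: denom=8−3·18/47=322/47; d'=(-4−3·15/47)/(322/47)=-233/322
back: M3=-233/322
back: M2=15/47−18/47·-233/322=96/161
back: M1=-9/2−1/6·96/161=-1481/322
M: M0=0, M1=-1481/322, M2=96/161, M3=-233/322, M4=0
seg 0: a=-2, c=M0/2=0, d=(M1−M0)/(6·2)=-1481/3864, b=Δ0−h0·(2M0+M1)/6=2431/483
seg 1: a=5, c=M1/2=-1481/644, d=(M2−M1)/(6·1)=239/276, b=Δ1−h1·(2M1+M2)/6=419/966
seg 2: a=4, c=M2/2=48/161, d=(M3−M2)/(6·3)=-425/5796, b=Δ2−h2·(2M2+M3)/6=-3029/1932
seg 3: a=0, c=M3/2=-233/644, d=(M4−M3)/(6·1)=233/1932, b=Δ3−h3·(2M3+M4)/6=-1699/966
t_q=15/4 → seg 2, τ=3/4; S=4+-3029/1932·τ+48/161·τ²+-425/5796·τ³=122037/41216

  seg 0: a=-2 b=2431/483 c=0 d=-1481/3864
  seg 1: a=5 b=419/966 c=-1481/644 d=239/276
  seg 2: a=4 b=-3029/1932 c=48/161 d=-425/5796
  seg 3: a=0 b=-1699/966 c=-233/644 d=233/1932
S(15/4) = 122037/41216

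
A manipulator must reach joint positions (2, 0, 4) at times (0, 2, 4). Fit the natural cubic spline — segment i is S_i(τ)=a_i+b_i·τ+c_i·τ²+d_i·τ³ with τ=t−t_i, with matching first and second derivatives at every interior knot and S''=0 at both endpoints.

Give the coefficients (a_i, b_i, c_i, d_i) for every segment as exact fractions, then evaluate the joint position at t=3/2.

Δ: Δ0=-1, Δ1=2
row 1: diag=8, rhs=18; c'=1/4, d'=9/4
back: M1=9/4
M: M0=0, M1=9/4, M2=0
seg 0: a=2, c=M0/2=0, d=(M1−M0)/(6·2)=3/16, b=Δ0−h0·(2M0+M1)/6=-7/4
seg 1: a=0, c=M1/2=9/8, d=(M2−M1)/(6·2)=-3/16, b=Δ1−h1·(2M1+M2)/6=1/2
t_q=3/2 → seg 0, τ=3/2; S=2+-7/4·τ+0·τ²+3/16·τ³=1/128

  seg 0: a=2 b=-7/4 c=0 d=3/16
  seg 1: a=0 b=1/2 c=9/8 d=-3/16
S(3/2) = 1/128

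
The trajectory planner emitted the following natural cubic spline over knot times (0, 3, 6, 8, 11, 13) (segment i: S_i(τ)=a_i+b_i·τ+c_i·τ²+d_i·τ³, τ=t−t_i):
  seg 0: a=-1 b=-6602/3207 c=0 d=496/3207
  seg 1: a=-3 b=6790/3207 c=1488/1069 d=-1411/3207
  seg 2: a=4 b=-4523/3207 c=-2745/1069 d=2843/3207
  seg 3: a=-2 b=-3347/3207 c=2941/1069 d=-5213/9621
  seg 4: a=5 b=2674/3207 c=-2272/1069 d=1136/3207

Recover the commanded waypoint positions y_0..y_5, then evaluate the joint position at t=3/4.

y_0=-1 y_1=-3 y_2=4 y_3=-2 y_4=5 y_5=1
S(3/4) = -10599/4276

y_0 = S_0(0) = a_0 = -1
y_1 = S_1(0) = a_1 = -3
y_2 = S_2(0) = a_2 = 4
y_3 = S_3(0) = a_3 = -2
y_4 = S_4(0) = a_4 = 5
y_5 = S_4(2) = 1
t_q=3/4 is in segment 0 (τ=3/4); S_0(τ)=-10599/4276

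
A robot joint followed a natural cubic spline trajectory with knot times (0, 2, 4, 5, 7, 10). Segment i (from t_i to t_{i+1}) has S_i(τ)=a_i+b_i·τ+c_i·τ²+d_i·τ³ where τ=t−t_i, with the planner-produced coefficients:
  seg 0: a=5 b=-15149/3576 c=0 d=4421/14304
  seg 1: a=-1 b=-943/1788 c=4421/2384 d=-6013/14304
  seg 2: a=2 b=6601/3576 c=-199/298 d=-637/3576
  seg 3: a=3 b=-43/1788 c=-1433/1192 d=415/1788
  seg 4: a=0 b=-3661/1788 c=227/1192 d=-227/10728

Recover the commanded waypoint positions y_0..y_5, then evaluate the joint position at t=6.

y_0=5 y_1=-1 y_2=2 y_3=3 y_4=0 y_5=-5
S(6) = 2391/1192

y_0 = S_0(0) = a_0 = 5
y_1 = S_1(0) = a_1 = -1
y_2 = S_2(0) = a_2 = 2
y_3 = S_3(0) = a_3 = 3
y_4 = S_4(0) = a_4 = 0
y_5 = S_4(3) = -5
t_q=6 is in segment 3 (τ=1); S_3(τ)=2391/1192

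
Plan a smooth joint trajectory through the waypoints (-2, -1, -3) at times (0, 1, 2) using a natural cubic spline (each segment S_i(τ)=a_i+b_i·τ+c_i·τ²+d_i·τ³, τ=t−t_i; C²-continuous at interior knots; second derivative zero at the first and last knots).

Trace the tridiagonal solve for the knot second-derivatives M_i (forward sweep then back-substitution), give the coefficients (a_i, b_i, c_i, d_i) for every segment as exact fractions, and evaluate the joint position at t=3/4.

Δ: Δ0=1, Δ1=-2
row 1: diag=4, rhs=-18; c'=1/4, d'=-9/2
back: M1=-9/2
M: M0=0, M1=-9/2, M2=0
seg 0: a=-2, c=M0/2=0, d=(M1−M0)/(6·1)=-3/4, b=Δ0−h0·(2M0+M1)/6=7/4
seg 1: a=-1, c=M1/2=-9/4, d=(M2−M1)/(6·1)=3/4, b=Δ1−h1·(2M1+M2)/6=-1/2
t_q=3/4 → seg 0, τ=3/4; S=-2+7/4·τ+0·τ²+-3/4·τ³=-257/256

  seg 0: a=-2 b=7/4 c=0 d=-3/4
  seg 1: a=-1 b=-1/2 c=-9/4 d=3/4
S(3/4) = -257/256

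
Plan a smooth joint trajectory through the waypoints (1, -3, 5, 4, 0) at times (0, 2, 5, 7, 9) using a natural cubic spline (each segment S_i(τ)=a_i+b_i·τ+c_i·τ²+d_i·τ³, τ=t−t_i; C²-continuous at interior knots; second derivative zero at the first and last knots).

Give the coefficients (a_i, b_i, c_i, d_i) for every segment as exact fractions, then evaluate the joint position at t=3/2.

Δ: Δ0=-2, Δ1=8/3, Δ2=-1/2, Δ3=-2
row 1: diag=10, rhs=28; c'=3/10, d'=14/5
row 2: denom=10−3·3/10=91/10; d'=(-19−3·14/5)/(91/10)=-274/91
row 3: denom=8−2·20/91=688/91; d'=(-9−2·-274/91)/(688/91)=-271/688
back: M3=-271/688
back: M2=-274/91−20/91·-271/688=-503/172
back: M1=14/5−3/10·-503/172=1265/344
M: M0=0, M1=1265/344, M2=-503/172, M3=-271/688, M4=0
seg 0: a=1, c=M0/2=0, d=(M1−M0)/(6·2)=1265/4128, b=Δ0−h0·(2M0+M1)/6=-3329/1032
seg 1: a=-3, c=M1/2=1265/688, d=(M2−M1)/(6·3)=-757/2064, b=Δ1−h1·(2M1+M2)/6=233/516
seg 2: a=5, c=M2/2=-503/344, d=(M3−M2)/(6·2)=1741/8256, b=Δ2−h2·(2M2+M3)/6=3263/2064
seg 3: a=4, c=M3/2=-271/1376, d=(M4−M3)/(6·2)=271/8256, b=Δ3−h3·(2M3+M4)/6=-1793/1032
t_q=3/2 → seg 0, τ=3/2; S=1+-3329/1032·τ+0·τ²+1265/4128·τ³=-30871/11008

  seg 0: a=1 b=-3329/1032 c=0 d=1265/4128
  seg 1: a=-3 b=233/516 c=1265/688 d=-757/2064
  seg 2: a=5 b=3263/2064 c=-503/344 d=1741/8256
  seg 3: a=4 b=-1793/1032 c=-271/1376 d=271/8256
S(3/2) = -30871/11008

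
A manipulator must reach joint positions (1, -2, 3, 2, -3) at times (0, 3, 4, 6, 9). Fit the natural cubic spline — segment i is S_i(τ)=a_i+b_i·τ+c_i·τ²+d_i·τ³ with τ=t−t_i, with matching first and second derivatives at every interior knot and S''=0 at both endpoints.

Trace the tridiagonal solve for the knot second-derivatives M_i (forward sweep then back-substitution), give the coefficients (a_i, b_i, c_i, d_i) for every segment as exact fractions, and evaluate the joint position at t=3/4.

Δ: Δ0=-1, Δ1=5, Δ2=-1/2, Δ3=-5/3
row 1: diag=8, rhs=36; c'=1/8, d'=9/2
row 2: denom=6−1·1/8=47/8; d'=(-33−1·9/2)/(47/8)=-300/47
row 3: denom=10−2·16/47=438/47; d'=(-7−2·-300/47)/(438/47)=271/438
back: M3=271/438
back: M2=-300/47−16/47·271/438=-1444/219
back: M1=9/2−1/8·-1444/219=1166/219
M: M0=0, M1=1166/219, M2=-1444/219, M3=271/438, M4=0
seg 0: a=1, c=M0/2=0, d=(M1−M0)/(6·3)=583/1971, b=Δ0−h0·(2M0+M1)/6=-802/219
seg 1: a=-2, c=M1/2=583/219, d=(M2−M1)/(6·1)=-145/73, b=Δ1−h1·(2M1+M2)/6=947/219
seg 2: a=3, c=M2/2=-722/219, d=(M3−M2)/(6·2)=351/584, b=Δ2−h2·(2M2+M3)/6=808/219
seg 3: a=2, c=M3/2=271/876, d=(M4−M3)/(6·3)=-271/7884, b=Δ3−h3·(2M3+M4)/6=-1001/438
t_q=3/4 → seg 0, τ=3/4; S=1+-802/219·τ+0·τ²+583/1971·τ³=-7577/4672

  seg 0: a=1 b=-802/219 c=0 d=583/1971
  seg 1: a=-2 b=947/219 c=583/219 d=-145/73
  seg 2: a=3 b=808/219 c=-722/219 d=351/584
  seg 3: a=2 b=-1001/438 c=271/876 d=-271/7884
S(3/4) = -7577/4672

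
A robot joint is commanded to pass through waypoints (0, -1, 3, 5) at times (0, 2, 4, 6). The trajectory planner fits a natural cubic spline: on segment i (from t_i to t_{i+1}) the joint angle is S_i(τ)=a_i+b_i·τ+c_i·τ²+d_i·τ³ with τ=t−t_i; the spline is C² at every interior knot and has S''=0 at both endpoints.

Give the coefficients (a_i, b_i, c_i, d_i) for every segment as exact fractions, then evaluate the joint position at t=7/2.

  seg 0: a=0 b=-37/30 c=0 d=11/60
  seg 1: a=-1 b=29/30 c=11/10 d=-7/24
  seg 2: a=3 b=28/15 c=-13/20 d=13/120
S(7/2) = 621/320

Δ: Δ0=-1/2, Δ1=2, Δ2=1
row 1: diag=8, rhs=15; c'=1/4, d'=15/8
row 2: denom=8−2·1/4=15/2; d'=(-6−2·15/8)/(15/2)=-13/10
back: M2=-13/10
back: M1=15/8−1/4·-13/10=11/5
M: M0=0, M1=11/5, M2=-13/10, M3=0
seg 0: a=0, c=M0/2=0, d=(M1−M0)/(6·2)=11/60, b=Δ0−h0·(2M0+M1)/6=-37/30
seg 1: a=-1, c=M1/2=11/10, d=(M2−M1)/(6·2)=-7/24, b=Δ1−h1·(2M1+M2)/6=29/30
seg 2: a=3, c=M2/2=-13/20, d=(M3−M2)/(6·2)=13/120, b=Δ2−h2·(2M2+M3)/6=28/15
t_q=7/2 → seg 1, τ=3/2; S=-1+29/30·τ+11/10·τ²+-7/24·τ³=621/320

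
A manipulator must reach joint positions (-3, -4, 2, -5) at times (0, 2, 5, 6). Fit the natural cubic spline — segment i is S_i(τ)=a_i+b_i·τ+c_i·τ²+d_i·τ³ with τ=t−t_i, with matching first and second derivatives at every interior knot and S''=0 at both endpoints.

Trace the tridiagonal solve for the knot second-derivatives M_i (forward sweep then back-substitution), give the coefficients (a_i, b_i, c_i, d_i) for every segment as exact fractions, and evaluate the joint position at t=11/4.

  seg 0: a=-3 b=-259/142 c=0 d=47/142
  seg 1: a=-4 b=305/142 c=141/71 d=-289/426
  seg 2: a=2 b=-302/71 c=-585/142 d=195/142
S(11/4) = -14161/9088

Δ: Δ0=-1/2, Δ1=2, Δ2=-7
row 1: diag=10, rhs=15; c'=3/10, d'=3/2
row 2: denom=8−3·3/10=71/10; d'=(-54−3·3/2)/(71/10)=-585/71
back: M2=-585/71
back: M1=3/2−3/10·-585/71=282/71
M: M0=0, M1=282/71, M2=-585/71, M3=0
seg 0: a=-3, c=M0/2=0, d=(M1−M0)/(6·2)=47/142, b=Δ0−h0·(2M0+M1)/6=-259/142
seg 1: a=-4, c=M1/2=141/71, d=(M2−M1)/(6·3)=-289/426, b=Δ1−h1·(2M1+M2)/6=305/142
seg 2: a=2, c=M2/2=-585/142, d=(M3−M2)/(6·1)=195/142, b=Δ2−h2·(2M2+M3)/6=-302/71
t_q=11/4 → seg 1, τ=3/4; S=-4+305/142·τ+141/71·τ²+-289/426·τ³=-14161/9088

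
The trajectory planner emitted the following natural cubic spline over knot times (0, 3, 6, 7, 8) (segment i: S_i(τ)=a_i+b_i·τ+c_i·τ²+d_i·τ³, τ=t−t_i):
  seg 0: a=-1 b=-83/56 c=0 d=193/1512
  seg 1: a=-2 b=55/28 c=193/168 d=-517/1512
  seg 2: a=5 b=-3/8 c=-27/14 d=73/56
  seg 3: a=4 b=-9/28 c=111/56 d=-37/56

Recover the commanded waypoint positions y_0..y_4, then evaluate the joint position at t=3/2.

y_0=-1 y_1=-2 y_2=5 y_3=4 y_4=5
S(3/2) = -1251/448

y_0 = S_0(0) = a_0 = -1
y_1 = S_1(0) = a_1 = -2
y_2 = S_2(0) = a_2 = 5
y_3 = S_3(0) = a_3 = 4
y_4 = S_3(1) = 5
t_q=3/2 is in segment 0 (τ=3/2); S_0(τ)=-1251/448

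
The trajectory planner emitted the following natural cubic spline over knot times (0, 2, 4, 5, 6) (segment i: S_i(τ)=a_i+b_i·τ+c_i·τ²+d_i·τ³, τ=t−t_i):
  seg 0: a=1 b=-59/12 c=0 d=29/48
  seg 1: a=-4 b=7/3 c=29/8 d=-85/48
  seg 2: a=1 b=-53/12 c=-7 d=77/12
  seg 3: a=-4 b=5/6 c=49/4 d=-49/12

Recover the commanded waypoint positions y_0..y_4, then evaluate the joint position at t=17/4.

y_0 = S_0(0) = a_0 = 1
y_1 = S_1(0) = a_1 = -4
y_2 = S_2(0) = a_2 = 1
y_3 = S_3(0) = a_3 = -4
y_4 = S_3(1) = 5
t_q=17/4 is in segment 2 (τ=1/4); S_2(τ)=-113/256

y_0=1 y_1=-4 y_2=1 y_3=-4 y_4=5
S(17/4) = -113/256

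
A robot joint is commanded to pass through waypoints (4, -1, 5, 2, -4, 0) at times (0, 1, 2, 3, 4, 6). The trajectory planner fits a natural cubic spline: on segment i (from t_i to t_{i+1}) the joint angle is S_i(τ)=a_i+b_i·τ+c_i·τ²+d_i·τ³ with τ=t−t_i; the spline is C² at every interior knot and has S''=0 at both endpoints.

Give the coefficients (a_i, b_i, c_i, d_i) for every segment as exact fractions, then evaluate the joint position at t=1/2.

  seg 0: a=4 b=-2732/321 c=0 d=1127/321
  seg 1: a=-1 b=649/321 c=1127/107 d=-2104/321
  seg 2: a=5 b=1099/321 c=-977/107 d=869/321
  seg 3: a=2 b=-2156/321 c=-108/107 d=554/321
  seg 4: a=-4 b=-1142/321 c=446/107 d=-223/321
S(1/2) = 157/856

Δ: Δ0=-5, Δ1=6, Δ2=-3, Δ3=-6, Δ4=2
row 1: diag=4, rhs=66; c'=1/4, d'=33/2
row 2: denom=4−1·1/4=15/4; d'=(-54−1·33/2)/(15/4)=-94/5
row 3: denom=4−1·4/15=56/15; d'=(-18−1·-94/5)/(56/15)=3/14
row 4: denom=6−1·15/56=321/56; d'=(48−1·3/14)/(321/56)=892/107
back: M4=892/107
back: M3=3/14−15/56·892/107=-216/107
back: M2=-94/5−4/15·-216/107=-1954/107
back: M1=33/2−1/4·-1954/107=2254/107
M: M0=0, M1=2254/107, M2=-1954/107, M3=-216/107, M4=892/107, M5=0
seg 0: a=4, c=M0/2=0, d=(M1−M0)/(6·1)=1127/321, b=Δ0−h0·(2M0+M1)/6=-2732/321
seg 1: a=-1, c=M1/2=1127/107, d=(M2−M1)/(6·1)=-2104/321, b=Δ1−h1·(2M1+M2)/6=649/321
seg 2: a=5, c=M2/2=-977/107, d=(M3−M2)/(6·1)=869/321, b=Δ2−h2·(2M2+M3)/6=1099/321
seg 3: a=2, c=M3/2=-108/107, d=(M4−M3)/(6·1)=554/321, b=Δ3−h3·(2M3+M4)/6=-2156/321
seg 4: a=-4, c=M4/2=446/107, d=(M5−M4)/(6·2)=-223/321, b=Δ4−h4·(2M4+M5)/6=-1142/321
t_q=1/2 → seg 0, τ=1/2; S=4+-2732/321·τ+0·τ²+1127/321·τ³=157/856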